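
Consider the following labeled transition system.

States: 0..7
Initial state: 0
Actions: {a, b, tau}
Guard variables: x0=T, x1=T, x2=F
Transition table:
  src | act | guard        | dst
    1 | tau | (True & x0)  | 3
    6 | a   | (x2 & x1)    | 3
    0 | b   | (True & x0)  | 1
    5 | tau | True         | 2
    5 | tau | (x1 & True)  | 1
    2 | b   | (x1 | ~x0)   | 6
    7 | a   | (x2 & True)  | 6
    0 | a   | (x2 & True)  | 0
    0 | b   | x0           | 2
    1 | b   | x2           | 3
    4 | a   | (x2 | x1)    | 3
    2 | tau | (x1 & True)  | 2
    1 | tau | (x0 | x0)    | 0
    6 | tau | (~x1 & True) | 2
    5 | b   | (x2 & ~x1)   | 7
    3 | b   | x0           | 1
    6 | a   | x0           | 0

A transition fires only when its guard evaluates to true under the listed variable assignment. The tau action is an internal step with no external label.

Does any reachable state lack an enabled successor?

Reach set: {0,1,2,3,6}
  0: b→1  b→2  [2 exit(s)]
  1: tau→0  tau→3  [2 exit(s)]
  2: b→6  tau→2  [2 exit(s)]
  3: b→1  [1 exit(s)]
  6: a→0  [1 exit(s)]

Answer: DEADLOCK-FREE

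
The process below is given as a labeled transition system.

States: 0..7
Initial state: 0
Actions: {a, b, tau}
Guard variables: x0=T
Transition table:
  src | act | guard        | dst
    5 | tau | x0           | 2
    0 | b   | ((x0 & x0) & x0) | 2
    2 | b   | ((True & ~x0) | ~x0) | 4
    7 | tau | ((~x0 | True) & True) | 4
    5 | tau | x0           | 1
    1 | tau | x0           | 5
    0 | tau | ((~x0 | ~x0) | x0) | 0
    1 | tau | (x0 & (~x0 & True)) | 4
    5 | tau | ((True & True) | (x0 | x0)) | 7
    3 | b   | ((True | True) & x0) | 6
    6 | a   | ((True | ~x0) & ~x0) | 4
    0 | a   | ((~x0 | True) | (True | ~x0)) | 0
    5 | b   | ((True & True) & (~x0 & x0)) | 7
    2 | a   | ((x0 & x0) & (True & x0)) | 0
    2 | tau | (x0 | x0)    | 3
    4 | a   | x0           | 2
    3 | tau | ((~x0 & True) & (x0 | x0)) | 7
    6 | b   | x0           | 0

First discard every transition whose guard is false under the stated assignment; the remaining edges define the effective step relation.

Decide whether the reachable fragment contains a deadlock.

R = {0,2,3,6}
  0: a→0  b→2  tau→0  [deg 3]
  2: a→0  tau→3  [deg 2]
  3: b→6  [deg 1]
  6: b→0  [deg 1]

Answer: DEADLOCK-FREE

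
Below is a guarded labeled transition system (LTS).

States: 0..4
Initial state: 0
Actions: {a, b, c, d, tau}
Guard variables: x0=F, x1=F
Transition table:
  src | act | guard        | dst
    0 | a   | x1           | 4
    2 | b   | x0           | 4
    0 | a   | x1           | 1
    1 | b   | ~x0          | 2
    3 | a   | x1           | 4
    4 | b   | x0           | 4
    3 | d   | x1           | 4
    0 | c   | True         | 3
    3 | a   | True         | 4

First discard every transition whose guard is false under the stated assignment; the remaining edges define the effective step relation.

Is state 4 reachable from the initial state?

Answer: REACHABLE

Working:
After dropping false guards: 3 live edges.
depth 0: {0}
depth 1: {3}  total {0,3}
depth 2: {4}  total {0,3,4}
Reach set: {0,3,4}
trace reaching 4: c·a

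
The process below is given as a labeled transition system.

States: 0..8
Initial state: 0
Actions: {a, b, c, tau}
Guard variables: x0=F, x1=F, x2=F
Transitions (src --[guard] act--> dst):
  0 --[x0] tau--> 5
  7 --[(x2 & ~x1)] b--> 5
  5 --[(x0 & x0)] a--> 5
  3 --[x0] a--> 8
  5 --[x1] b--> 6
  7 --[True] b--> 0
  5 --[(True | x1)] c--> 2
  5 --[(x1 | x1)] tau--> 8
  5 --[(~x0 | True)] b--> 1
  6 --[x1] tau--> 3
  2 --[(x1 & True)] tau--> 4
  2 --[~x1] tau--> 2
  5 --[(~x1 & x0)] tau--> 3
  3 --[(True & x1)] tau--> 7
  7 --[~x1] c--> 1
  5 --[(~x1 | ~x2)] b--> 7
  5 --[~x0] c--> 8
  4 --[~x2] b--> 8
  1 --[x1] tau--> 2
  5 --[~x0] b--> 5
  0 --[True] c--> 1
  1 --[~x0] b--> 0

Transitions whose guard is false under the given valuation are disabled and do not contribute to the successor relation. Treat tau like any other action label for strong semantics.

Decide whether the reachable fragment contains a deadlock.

Answer: DEADLOCK-FREE

Working:
Reachable = {0,1}
  0: c→1  [deg 1]
  1: b→0  [deg 1]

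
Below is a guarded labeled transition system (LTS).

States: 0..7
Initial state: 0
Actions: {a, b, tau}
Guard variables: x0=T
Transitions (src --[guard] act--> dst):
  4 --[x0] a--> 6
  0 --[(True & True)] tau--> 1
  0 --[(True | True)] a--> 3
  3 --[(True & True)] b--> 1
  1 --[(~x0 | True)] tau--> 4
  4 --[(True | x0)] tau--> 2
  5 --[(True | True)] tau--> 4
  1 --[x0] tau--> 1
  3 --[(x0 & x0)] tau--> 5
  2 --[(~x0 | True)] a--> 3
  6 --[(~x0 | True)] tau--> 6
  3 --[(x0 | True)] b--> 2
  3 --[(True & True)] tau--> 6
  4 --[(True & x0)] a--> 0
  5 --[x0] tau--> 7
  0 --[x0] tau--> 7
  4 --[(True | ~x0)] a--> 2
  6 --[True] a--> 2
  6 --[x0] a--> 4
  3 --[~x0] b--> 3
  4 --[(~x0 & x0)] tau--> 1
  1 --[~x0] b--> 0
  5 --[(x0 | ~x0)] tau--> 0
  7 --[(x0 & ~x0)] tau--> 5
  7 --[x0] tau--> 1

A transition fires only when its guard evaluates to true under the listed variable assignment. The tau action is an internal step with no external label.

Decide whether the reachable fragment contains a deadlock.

R = {0,1,2,3,4,5,6,7}
  0: a→3  tau→1  tau→7  [deg 3]
  1: tau→1  tau→4  [deg 2]
  2: a→3  [deg 1]
  3: b→1  b→2  tau→5  tau→6  [deg 4]
  4: a→0  a→2  a→6  tau→2  [deg 4]
  5: tau→0  tau→4  tau→7  [deg 3]
  6: a→2  a→4  tau→6  [deg 3]
  7: tau→1  [deg 1]

Answer: DEADLOCK-FREE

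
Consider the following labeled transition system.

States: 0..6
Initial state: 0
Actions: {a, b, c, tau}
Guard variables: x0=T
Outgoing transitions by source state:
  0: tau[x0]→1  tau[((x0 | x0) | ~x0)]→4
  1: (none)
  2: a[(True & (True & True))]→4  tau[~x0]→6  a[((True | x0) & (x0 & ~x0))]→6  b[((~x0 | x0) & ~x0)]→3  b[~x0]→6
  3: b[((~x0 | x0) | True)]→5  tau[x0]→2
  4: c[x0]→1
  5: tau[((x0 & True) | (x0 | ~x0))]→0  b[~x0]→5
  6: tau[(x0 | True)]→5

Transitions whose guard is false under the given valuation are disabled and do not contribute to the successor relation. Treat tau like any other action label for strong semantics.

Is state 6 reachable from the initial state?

Answer: UNREACHABLE

Working:
After dropping false guards: 8 live edges.
Layer 0: {0}
Layer 1: {1,4}  now seen {0,1,4}
Reach set: {0,1,4}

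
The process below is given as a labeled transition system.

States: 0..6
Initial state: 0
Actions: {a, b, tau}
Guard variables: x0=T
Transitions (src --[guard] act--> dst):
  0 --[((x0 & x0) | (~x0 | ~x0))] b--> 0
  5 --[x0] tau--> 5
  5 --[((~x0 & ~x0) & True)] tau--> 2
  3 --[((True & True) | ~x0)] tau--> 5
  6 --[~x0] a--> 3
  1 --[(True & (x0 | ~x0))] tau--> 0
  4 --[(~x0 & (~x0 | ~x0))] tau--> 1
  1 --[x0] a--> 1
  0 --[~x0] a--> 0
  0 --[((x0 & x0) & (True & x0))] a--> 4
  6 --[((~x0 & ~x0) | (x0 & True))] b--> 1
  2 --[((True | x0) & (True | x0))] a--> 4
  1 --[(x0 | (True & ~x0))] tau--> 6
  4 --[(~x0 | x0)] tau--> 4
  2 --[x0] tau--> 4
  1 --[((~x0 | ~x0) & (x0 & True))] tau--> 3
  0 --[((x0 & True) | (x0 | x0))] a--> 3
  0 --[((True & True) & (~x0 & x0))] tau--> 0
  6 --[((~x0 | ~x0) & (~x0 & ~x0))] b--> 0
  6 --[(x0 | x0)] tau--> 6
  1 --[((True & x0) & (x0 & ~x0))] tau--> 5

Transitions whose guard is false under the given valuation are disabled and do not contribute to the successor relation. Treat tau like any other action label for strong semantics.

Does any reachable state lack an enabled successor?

Answer: DEADLOCK-FREE

Analysis:
Reach set: {0,3,4,5}
  0: a→3  a→4  b→0  [3 exit(s)]
  3: tau→5  [1 exit(s)]
  4: tau→4  [1 exit(s)]
  5: tau→5  [1 exit(s)]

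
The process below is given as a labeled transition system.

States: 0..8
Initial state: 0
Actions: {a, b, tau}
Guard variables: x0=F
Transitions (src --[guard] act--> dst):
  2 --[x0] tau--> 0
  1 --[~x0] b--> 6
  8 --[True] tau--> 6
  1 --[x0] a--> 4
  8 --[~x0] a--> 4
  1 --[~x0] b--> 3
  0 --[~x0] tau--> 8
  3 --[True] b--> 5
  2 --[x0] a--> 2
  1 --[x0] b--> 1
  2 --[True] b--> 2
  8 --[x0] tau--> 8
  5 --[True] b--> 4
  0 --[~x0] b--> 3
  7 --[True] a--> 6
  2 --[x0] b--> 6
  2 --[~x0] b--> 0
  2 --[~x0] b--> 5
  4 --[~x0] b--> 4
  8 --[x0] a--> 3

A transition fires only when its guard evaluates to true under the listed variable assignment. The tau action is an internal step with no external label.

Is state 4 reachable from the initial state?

Answer: REACHABLE

Trace:
13 transition(s) survive guard evaluation.
L0 = {0}
L1 = {3,8}  total {0,3,8}
L2 = {4,5,6}  total {0,3,4,5,6,8}
Reachable = {0,3,4,5,6,8}
Path to 4: tau·a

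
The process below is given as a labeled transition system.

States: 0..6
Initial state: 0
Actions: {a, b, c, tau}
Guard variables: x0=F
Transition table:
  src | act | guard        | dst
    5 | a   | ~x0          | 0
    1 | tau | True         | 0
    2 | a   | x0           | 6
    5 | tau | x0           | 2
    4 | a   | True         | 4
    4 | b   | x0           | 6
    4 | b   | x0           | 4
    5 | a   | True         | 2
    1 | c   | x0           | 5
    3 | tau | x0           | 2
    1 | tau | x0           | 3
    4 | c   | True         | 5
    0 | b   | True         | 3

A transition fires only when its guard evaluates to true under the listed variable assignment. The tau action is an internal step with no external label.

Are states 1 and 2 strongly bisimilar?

Answer: NOT BISIMILAR

Analysis:
Bisimulation quotient by refinement:
  P[0] = {{0,1,2,3,4,5,6}}
  P[1] = {{0},{1},{2,3,6},{4},{5}}
5 equivalence class(es) (converged in 2)
class of 1: {1}; class of 2: {2,3,6}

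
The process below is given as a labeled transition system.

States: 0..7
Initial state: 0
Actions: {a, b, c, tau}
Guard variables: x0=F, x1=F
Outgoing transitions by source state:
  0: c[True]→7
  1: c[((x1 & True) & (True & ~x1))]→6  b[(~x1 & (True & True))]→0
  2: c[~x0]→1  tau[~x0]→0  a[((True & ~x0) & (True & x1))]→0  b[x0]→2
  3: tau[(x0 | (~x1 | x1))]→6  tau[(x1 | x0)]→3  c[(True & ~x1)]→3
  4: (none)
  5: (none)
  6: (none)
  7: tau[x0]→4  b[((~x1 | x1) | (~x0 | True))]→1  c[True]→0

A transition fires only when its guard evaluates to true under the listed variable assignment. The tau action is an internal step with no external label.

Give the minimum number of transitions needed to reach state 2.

Breadth-first toward 2:
  depth 0: {0}
  depth 1: {7}
  depth 2: {1}
2 never appears.

Answer: UNREACHABLE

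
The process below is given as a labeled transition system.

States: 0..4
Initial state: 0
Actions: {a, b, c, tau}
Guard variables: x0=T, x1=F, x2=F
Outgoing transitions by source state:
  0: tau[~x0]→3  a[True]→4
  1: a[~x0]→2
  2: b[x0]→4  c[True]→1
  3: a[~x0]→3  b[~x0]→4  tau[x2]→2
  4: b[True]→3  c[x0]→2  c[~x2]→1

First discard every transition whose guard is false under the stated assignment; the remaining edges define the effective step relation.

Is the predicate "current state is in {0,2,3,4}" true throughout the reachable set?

Answer: INVARIANT VIOLATED at state 1

Trace:
Safe = {0,2,3,4}
Reachable = {0,1,2,3,4}
  0: safe
  1: outside
  2: safe
  3: safe
  4: safe
reach 1 via a·c — violates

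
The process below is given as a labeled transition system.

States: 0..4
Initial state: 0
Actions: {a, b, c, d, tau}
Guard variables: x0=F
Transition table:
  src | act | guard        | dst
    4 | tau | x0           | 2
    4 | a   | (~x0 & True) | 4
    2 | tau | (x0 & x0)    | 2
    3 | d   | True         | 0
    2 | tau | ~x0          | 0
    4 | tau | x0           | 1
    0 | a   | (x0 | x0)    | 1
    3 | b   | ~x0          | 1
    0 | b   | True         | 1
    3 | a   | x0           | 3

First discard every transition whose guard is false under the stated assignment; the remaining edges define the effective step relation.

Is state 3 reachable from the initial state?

Answer: UNREACHABLE

Working:
Guard filter leaves 5 enabled edge(s).
Layer 0: {0}
Layer 1: {1}  now seen {0,1}
Reachable = {0,1}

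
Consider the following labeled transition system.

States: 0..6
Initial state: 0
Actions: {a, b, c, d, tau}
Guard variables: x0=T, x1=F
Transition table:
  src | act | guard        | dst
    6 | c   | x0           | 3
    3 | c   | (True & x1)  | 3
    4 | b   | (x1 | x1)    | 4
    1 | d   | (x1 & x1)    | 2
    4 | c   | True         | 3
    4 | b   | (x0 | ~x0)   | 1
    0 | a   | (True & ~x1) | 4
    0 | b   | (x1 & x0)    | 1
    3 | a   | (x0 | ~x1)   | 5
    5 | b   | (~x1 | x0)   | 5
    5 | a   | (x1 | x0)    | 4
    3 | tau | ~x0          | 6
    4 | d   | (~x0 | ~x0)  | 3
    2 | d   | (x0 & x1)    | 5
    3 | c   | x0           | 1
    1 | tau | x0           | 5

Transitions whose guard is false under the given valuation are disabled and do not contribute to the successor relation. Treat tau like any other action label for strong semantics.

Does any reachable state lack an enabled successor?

Answer: DEADLOCK-FREE

Trace:
Reachable = {0,1,3,4,5}
  0: a→4  [deg 1]
  1: tau→5  [deg 1]
  3: a→5  c→1  [deg 2]
  4: b→1  c→3  [deg 2]
  5: a→4  b→5  [deg 2]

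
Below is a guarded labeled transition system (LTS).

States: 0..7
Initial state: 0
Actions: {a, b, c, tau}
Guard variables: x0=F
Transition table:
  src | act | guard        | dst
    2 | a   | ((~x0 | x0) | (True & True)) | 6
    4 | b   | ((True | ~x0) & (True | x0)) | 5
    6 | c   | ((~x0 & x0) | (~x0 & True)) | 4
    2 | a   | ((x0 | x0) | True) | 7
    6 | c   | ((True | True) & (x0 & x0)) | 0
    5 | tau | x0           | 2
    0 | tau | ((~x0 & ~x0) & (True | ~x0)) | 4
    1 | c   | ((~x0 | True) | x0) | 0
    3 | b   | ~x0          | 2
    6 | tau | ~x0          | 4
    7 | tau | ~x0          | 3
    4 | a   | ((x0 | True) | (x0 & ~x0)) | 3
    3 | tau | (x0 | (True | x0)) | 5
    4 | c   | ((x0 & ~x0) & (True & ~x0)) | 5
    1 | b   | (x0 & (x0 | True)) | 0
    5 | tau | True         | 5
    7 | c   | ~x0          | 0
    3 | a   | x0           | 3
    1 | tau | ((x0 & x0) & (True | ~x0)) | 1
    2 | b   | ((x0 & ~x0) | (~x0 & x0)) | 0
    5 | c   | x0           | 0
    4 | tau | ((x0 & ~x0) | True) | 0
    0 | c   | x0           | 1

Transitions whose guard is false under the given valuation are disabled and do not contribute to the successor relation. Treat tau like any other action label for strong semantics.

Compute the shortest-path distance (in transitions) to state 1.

Answer: UNREACHABLE

Trace:
Layered search for 1:
  Layer 0: {0}
  Layer 1: {4}
  Layer 2: {3,5}
  Layer 3: {2}
  Layer 4: {6,7}
1 never appears.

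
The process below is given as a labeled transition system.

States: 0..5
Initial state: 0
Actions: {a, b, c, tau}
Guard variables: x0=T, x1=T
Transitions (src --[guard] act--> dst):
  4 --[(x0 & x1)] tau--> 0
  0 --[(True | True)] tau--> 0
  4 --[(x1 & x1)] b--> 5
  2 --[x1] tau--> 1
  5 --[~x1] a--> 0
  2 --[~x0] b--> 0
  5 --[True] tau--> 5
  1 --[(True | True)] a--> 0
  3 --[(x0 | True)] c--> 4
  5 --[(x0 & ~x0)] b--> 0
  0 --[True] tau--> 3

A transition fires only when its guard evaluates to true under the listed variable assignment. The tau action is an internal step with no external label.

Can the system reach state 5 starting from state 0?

Answer: REACHABLE

Working:
8 transition(s) survive guard evaluation.
depth 0: {0}
depth 1: {3}  now seen {0,3}
depth 2: {4}  now seen {0,3,4}
depth 3: {5}  now seen {0,3,4,5}
R = {0,3,4,5}
witness 5: tau·c·b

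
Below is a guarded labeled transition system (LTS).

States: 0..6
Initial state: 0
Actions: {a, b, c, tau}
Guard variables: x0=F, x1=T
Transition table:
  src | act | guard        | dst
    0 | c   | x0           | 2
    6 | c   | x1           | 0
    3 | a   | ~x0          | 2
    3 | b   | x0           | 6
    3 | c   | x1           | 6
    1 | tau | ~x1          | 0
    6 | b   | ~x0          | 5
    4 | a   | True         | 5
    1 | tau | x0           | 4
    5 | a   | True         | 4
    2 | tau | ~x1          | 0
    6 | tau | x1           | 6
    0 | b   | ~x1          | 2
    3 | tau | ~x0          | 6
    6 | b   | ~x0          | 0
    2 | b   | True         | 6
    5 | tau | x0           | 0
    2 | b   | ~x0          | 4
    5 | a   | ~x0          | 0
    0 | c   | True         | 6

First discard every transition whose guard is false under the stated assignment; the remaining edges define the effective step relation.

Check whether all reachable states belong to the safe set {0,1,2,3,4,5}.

Safe = {0,1,2,3,4,5}
R = {0,4,5,6}
  0: safe
  4: safe
  5: safe
  6: VIOLATES
witness against invariant: c → 6

Answer: INVARIANT VIOLATED at state 6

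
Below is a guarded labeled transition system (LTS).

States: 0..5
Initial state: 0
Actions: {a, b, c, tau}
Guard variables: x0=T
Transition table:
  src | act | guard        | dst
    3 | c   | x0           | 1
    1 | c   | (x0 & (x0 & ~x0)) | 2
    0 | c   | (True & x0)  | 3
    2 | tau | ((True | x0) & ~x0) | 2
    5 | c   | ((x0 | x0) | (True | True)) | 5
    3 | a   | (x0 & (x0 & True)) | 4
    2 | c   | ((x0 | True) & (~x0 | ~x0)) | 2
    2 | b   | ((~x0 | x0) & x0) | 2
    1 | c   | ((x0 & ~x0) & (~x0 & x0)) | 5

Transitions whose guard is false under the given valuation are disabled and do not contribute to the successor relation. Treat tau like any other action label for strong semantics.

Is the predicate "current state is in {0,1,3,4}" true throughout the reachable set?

Inv-set: {0,1,3,4}
Reachable = {0,1,3,4}
  0: ok
  1: ok
  3: ok
  4: ok

Answer: INVARIANT HOLDS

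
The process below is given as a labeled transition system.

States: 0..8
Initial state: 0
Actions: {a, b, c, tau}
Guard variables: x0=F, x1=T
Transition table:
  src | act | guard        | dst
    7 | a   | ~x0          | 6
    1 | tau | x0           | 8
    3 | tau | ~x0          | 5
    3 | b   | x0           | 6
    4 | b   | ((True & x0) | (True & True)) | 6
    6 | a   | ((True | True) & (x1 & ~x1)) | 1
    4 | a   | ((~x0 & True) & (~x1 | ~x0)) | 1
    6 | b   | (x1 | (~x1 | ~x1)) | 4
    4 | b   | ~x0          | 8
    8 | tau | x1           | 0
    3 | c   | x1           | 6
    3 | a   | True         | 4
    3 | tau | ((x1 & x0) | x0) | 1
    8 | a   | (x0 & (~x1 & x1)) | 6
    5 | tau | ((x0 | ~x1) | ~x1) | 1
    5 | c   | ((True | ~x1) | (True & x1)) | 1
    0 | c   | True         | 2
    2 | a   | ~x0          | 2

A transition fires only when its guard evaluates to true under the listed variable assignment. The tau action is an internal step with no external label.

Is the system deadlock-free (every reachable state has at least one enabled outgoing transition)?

Answer: DEADLOCK-FREE

Trace:
Reachable = {0,2}
  0: c→2  [1 out]
  2: a→2  [1 out]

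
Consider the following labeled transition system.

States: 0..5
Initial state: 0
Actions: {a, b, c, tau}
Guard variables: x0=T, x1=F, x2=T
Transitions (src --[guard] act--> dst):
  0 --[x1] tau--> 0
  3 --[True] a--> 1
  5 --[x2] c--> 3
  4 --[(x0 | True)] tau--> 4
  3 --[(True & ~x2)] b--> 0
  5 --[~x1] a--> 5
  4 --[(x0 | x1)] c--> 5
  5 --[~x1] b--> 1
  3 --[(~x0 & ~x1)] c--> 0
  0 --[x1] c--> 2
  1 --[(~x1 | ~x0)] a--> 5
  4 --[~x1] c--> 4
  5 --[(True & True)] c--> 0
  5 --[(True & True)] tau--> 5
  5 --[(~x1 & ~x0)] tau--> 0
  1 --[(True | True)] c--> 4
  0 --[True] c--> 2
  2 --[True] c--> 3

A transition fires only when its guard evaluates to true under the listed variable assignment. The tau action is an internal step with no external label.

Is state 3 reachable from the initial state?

After dropping false guards: 13 live edges.
L0 = {0}
L1 = {2}  total {0,2}
L2 = {3}  total {0,2,3}
L3 = {1}  total {0,1,2,3}
L4 = {4,5}  total {0,1,2,3,4,5}
Reachable = {0,1,2,3,4,5}
Path to 3: c·c

Answer: REACHABLE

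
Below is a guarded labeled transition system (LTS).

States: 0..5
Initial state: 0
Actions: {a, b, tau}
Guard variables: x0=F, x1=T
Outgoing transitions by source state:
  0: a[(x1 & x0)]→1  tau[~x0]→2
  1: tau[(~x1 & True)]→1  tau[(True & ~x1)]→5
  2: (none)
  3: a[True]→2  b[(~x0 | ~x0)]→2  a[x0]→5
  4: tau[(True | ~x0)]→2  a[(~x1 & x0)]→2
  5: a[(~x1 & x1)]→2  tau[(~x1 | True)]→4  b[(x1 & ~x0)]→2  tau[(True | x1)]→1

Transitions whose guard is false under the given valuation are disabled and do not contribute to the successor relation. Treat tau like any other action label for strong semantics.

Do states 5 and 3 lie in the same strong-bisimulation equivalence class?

Answer: NOT BISIMILAR

Analysis:
Compute ~ classes (split until stable):
  P[0] = {{0,1,2,3,4,5}}
  P[1] = {{0,4},{1,2},{3},{5}}
4 equivalence class(es) (converged in 2)
class of 5: {5}; class of 3: {3}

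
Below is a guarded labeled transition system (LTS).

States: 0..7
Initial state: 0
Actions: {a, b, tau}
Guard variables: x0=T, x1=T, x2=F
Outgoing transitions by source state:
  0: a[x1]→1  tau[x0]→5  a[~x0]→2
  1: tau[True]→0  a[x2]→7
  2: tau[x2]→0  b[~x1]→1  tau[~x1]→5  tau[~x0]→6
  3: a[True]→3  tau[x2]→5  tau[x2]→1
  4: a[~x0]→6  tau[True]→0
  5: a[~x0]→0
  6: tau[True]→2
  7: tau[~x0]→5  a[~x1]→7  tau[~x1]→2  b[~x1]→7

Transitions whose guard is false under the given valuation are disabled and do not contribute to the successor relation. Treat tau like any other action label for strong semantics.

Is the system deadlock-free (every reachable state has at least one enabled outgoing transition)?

R = {0,1,5}
  0: a→1  tau→5  [deg 2]
  1: tau→0  [deg 1]
  5: ∅  [no exit]
trace reaching 5: tau

Answer: DEADLOCK at state 5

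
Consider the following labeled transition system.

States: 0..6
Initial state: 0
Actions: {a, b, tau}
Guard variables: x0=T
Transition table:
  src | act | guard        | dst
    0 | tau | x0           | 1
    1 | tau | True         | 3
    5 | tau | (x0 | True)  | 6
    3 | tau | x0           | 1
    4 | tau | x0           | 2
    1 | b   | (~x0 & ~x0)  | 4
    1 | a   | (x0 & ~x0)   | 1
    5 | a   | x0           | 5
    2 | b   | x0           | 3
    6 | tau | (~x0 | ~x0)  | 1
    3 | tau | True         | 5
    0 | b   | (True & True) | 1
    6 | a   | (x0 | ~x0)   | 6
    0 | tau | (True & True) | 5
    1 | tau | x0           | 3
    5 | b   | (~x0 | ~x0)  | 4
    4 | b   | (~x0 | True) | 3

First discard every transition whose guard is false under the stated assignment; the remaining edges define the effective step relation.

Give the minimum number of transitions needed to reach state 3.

Answer: 2

Analysis:
Breadth-first toward 3:
  depth 0: {0}
  depth 1: {1,5}
  depth 2: {3,6}
3 enters at depth 2; path b·tau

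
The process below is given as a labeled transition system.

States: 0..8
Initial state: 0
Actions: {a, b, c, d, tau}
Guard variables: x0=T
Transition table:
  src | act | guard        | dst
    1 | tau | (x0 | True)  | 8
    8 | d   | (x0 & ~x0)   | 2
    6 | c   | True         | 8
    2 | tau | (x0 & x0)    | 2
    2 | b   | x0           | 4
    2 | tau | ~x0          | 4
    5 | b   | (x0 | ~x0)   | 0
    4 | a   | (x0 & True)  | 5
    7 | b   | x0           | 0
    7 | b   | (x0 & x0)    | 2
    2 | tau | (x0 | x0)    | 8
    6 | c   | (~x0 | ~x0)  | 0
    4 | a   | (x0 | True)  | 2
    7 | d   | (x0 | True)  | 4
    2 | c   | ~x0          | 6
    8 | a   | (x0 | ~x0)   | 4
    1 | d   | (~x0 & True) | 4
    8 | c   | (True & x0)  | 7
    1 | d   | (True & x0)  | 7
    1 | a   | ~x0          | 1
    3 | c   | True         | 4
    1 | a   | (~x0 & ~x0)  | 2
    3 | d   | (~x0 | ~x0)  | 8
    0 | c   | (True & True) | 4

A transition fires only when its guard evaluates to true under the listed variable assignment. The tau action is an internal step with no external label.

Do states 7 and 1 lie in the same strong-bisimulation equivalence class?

Answer: NOT BISIMILAR

Trace:
Refine partition for ~:
  round 0: {{0,1,2,3,4,5,6,7,8}}
  round 1: {{0,3,6},{1},{2},{4},{5},{7},{8}}
  round 2: {{0,3},{1},{2},{4},{5},{6},{7},{8}}
stable after 3 split(s): 8 block(s)
[7]={7}  [1]={1}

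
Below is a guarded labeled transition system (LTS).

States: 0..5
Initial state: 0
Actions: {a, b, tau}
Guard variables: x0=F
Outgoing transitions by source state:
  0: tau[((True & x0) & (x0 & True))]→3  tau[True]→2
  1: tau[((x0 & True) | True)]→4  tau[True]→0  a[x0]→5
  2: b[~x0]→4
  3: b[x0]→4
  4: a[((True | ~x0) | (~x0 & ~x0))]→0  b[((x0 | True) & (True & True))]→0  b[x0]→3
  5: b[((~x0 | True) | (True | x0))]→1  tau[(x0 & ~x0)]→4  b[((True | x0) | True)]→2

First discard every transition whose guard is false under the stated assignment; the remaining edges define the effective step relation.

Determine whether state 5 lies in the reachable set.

Guard filter leaves 8 enabled edge(s).
L0 = {0}
L1 = {2}  now seen {0,2}
L2 = {4}  now seen {0,2,4}
R = {0,2,4}

Answer: UNREACHABLE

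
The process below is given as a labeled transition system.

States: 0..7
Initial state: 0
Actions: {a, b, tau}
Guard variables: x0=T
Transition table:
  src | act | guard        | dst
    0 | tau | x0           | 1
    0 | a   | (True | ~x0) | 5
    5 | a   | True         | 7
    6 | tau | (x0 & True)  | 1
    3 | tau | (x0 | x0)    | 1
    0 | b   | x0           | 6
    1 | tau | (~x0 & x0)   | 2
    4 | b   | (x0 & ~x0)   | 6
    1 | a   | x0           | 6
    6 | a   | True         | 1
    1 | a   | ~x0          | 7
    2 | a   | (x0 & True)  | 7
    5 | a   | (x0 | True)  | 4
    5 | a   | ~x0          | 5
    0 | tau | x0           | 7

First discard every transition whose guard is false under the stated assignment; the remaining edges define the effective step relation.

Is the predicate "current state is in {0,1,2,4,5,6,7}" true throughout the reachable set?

Answer: INVARIANT HOLDS

Working:
Inv-set: {0,1,2,4,5,6,7}
Reachable = {0,1,4,5,6,7}
  0: ✓
  1: ✓
  4: ✓
  5: ✓
  6: ✓
  7: ✓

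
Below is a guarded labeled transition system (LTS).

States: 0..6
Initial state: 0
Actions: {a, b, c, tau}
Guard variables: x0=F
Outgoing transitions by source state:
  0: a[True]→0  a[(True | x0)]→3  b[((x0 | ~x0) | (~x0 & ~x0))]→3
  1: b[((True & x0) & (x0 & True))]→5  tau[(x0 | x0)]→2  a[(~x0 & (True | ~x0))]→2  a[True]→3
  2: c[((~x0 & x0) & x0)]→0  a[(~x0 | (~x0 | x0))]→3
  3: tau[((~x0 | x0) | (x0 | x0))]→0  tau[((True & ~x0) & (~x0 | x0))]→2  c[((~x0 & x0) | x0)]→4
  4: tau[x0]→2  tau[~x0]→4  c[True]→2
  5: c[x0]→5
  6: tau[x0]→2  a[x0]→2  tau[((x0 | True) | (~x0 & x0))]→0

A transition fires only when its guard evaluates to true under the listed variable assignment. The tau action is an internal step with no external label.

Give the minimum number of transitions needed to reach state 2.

Layered search for 2:
  Layer 0: {0}
  Layer 1: {3}
  Layer 2: {2}
2 enters at depth 2; path a·tau

Answer: 2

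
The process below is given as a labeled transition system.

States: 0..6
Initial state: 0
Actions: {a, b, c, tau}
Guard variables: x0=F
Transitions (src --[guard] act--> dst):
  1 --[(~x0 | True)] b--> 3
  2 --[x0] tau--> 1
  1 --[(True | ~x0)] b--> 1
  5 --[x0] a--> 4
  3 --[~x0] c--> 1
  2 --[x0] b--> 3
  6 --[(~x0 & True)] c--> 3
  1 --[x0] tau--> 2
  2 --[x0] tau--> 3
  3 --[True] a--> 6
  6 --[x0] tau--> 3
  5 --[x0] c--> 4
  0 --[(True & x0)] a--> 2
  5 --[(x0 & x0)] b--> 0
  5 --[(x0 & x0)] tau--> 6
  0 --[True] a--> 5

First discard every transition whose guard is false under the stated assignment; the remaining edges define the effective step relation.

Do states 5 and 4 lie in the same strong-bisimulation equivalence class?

Answer: BISIMILAR

Working:
Bisimulation quotient by refinement:
  π0 = {{0,1,2,3,4,5,6}}
  π1 = {{0},{1},{2,4,5},{3},{6}}
5 equivalence class(es) (converged in 2)
5∈{2,4,5}, 4∈{2,4,5}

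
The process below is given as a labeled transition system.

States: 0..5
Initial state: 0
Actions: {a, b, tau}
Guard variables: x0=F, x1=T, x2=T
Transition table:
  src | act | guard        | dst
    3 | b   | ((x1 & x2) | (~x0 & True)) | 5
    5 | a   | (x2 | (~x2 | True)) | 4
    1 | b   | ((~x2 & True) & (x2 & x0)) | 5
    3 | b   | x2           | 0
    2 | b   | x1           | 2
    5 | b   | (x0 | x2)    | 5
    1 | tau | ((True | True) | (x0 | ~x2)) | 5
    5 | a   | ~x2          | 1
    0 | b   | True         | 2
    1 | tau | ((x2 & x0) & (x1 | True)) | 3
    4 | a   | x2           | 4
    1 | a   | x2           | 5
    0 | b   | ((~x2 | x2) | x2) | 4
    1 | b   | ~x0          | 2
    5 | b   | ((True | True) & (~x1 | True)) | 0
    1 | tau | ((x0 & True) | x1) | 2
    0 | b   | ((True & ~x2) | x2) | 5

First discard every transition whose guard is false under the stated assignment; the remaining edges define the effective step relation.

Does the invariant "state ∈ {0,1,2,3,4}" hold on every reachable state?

Safe = {0,1,2,3,4}
R = {0,2,4,5}
  0: ok
  2: ok
  4: ok
  5: VIOLATES
reach 5 via b — violates

Answer: INVARIANT VIOLATED at state 5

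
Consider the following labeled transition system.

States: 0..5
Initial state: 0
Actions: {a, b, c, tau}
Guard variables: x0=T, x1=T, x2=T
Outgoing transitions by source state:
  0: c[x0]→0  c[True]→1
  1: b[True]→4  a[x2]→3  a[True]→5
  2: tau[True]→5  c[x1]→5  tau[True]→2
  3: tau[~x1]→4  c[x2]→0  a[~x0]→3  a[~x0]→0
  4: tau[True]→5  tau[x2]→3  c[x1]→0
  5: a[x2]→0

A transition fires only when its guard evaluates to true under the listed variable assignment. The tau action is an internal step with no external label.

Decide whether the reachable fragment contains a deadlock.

Answer: DEADLOCK-FREE

Trace:
Reach set: {0,1,3,4,5}
  0: c→0  c→1  [2 exit(s)]
  1: a→3  a→5  b→4  [3 exit(s)]
  3: c→0  [1 exit(s)]
  4: c→0  tau→3  tau→5  [3 exit(s)]
  5: a→0  [1 exit(s)]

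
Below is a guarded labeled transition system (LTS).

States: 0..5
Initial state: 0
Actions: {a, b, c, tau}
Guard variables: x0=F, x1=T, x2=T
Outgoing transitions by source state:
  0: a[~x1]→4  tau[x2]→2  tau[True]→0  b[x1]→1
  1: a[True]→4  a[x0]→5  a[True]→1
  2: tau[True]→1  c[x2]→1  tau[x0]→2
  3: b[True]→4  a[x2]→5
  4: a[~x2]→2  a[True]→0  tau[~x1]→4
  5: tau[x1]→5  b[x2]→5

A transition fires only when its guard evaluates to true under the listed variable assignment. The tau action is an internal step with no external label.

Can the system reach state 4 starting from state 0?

Answer: REACHABLE

Working:
Guard filter leaves 12 enabled edge(s).
depth 0: {0}
depth 1: {1,2}  cumulative {0,1,2}
depth 2: {4}  cumulative {0,1,2,4}
Reach set: {0,1,2,4}
witness 4: b·a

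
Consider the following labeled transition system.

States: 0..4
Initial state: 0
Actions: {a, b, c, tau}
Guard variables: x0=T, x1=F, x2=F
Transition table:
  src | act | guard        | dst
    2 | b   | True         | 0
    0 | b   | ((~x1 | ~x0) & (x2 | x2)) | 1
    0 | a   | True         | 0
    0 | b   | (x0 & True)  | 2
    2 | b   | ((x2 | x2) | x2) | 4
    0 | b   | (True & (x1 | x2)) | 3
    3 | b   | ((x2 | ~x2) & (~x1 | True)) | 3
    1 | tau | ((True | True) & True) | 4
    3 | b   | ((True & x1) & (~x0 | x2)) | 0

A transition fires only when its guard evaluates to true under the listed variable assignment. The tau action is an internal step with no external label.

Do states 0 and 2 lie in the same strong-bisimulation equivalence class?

Compute ~ classes (split until stable):
  round 0: {{0,1,2,3,4}}
  round 1: {{0},{1},{2,3},{4}}
  round 2: {{0},{1},{2},{3},{4}}
Fixed point at round 3; 5 class(es).
0∈{0}, 2∈{2}

Answer: NOT BISIMILAR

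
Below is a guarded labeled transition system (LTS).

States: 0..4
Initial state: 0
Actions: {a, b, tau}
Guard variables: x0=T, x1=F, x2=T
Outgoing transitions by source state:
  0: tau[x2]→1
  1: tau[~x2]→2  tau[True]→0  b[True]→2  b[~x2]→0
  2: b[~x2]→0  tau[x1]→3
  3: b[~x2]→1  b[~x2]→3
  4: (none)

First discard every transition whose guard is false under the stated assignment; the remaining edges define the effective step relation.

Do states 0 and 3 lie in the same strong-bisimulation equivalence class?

Answer: NOT BISIMILAR

Analysis:
Refine partition for ~:
  π0 = {{0,1,2,3,4}}
  π1 = {{0},{1},{2,3,4}}
stable after 2 split(s): 3 block(s)
[0]={0}  [3]={2,3,4}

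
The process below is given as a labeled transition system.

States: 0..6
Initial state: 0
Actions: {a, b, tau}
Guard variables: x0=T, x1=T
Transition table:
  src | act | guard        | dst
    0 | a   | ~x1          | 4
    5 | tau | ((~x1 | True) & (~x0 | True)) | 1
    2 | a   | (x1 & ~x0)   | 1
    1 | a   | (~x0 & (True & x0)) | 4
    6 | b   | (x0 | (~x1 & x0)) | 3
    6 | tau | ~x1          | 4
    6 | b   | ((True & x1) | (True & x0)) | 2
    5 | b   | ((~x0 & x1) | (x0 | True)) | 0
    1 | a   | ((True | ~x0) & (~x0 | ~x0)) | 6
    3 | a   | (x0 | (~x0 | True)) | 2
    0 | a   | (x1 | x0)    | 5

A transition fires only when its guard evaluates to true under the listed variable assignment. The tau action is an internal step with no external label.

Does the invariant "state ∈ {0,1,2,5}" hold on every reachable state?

Safe = {0,1,2,5}
Reachable = {0,1,5}
  0: safe
  1: safe
  5: safe

Answer: INVARIANT HOLDS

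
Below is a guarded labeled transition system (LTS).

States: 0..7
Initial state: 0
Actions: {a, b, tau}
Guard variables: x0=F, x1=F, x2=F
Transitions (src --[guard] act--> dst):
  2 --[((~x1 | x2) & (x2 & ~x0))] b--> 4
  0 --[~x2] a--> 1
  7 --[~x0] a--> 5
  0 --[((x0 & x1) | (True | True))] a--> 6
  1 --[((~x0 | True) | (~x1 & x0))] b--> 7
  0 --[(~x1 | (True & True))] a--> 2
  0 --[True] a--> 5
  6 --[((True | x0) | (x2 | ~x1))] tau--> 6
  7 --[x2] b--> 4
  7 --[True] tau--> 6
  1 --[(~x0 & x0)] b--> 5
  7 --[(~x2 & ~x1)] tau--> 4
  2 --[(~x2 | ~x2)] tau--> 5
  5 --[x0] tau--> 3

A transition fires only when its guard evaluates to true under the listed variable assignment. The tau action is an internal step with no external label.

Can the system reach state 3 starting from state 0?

10 transition(s) survive guard evaluation.
Layer 0: {0}
Layer 1: {1,2,5,6}  total {0,1,2,5,6}
Layer 2: {7}  total {0,1,2,5,6,7}
Layer 3: {4}  total {0,1,2,4,5,6,7}
Reachable = {0,1,2,4,5,6,7}

Answer: UNREACHABLE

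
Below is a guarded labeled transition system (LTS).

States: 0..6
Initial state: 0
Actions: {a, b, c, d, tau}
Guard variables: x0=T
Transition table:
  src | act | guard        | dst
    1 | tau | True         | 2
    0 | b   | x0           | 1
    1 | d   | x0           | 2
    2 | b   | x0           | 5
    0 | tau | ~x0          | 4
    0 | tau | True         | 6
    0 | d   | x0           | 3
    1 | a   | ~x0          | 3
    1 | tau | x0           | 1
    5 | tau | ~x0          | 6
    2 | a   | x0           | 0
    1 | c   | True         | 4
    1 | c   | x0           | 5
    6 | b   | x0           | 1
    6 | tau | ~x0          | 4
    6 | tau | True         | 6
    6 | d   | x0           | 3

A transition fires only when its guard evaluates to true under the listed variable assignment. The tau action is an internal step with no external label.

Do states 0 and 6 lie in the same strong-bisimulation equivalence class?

Refine partition for ~:
  P[0] = {{0,1,2,3,4,5,6}}
  P[1] = {{0,6},{1},{2},{3,4,5}}
Fixed point at round 2; 4 class(es).
0∈{0,6}, 6∈{0,6}

Answer: BISIMILAR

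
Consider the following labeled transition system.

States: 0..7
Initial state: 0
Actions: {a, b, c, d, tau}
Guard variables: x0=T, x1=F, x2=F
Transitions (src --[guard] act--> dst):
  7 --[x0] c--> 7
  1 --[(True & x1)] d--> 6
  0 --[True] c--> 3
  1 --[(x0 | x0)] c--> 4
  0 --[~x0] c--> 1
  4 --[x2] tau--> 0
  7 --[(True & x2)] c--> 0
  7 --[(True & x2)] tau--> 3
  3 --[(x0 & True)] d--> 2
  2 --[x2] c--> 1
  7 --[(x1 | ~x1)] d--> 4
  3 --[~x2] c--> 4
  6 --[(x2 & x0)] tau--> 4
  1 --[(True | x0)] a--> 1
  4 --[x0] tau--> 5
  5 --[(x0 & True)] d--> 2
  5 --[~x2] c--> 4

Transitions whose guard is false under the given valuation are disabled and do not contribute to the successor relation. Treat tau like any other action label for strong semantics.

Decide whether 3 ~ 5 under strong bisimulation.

Refine partition for ~:
  P[0] = {{0,1,2,3,4,5,6,7}}
  P[1] = {{0},{1},{2,6},{3,5,7},{4}}
  P[2] = {{0},{1},{2,6},{3,5},{4},{7}}
Fixed point at round 3; 6 class(es).
[3]={3,5}  [5]={3,5}

Answer: BISIMILAR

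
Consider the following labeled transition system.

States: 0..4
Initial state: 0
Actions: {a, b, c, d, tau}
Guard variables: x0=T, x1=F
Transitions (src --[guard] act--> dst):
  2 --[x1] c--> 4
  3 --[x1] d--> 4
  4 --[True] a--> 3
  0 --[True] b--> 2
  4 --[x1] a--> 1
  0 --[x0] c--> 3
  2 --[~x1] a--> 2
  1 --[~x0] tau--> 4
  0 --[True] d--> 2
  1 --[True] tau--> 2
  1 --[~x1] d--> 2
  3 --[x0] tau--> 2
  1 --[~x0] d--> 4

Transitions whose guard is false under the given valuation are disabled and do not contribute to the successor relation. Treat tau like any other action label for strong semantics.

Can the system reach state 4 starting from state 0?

Answer: UNREACHABLE

Working:
8 transition(s) survive guard evaluation.
Layer 0: {0}
Layer 1: {2,3}  cumulative {0,2,3}
Reachable = {0,2,3}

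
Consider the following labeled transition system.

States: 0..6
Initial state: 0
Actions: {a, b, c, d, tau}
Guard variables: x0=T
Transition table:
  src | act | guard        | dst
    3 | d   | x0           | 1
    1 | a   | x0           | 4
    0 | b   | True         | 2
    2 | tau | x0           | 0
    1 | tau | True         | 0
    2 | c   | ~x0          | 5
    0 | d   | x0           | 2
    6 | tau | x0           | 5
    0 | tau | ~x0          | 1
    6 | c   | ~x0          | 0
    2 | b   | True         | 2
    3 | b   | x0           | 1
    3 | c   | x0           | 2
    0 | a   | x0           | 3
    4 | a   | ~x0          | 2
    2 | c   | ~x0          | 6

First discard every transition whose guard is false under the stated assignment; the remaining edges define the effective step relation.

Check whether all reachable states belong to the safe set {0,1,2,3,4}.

Answer: INVARIANT HOLDS

Analysis:
Inv-set: {0,1,2,3,4}
Reach set: {0,1,2,3,4}
  0: safe
  1: safe
  2: safe
  3: safe
  4: safe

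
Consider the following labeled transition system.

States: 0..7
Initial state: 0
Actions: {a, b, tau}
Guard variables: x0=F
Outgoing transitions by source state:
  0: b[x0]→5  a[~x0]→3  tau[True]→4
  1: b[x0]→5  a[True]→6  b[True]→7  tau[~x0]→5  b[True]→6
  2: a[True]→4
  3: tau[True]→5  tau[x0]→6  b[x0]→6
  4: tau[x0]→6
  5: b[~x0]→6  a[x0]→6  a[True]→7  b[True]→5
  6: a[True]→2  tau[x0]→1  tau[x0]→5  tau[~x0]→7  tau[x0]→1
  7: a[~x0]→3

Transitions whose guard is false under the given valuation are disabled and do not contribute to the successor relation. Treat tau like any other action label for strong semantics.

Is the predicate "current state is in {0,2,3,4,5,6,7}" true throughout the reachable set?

Answer: INVARIANT HOLDS

Trace:
Safe = {0,2,3,4,5,6,7}
Reach set: {0,2,3,4,5,6,7}
  0: safe
  2: safe
  3: safe
  4: safe
  5: safe
  6: safe
  7: safe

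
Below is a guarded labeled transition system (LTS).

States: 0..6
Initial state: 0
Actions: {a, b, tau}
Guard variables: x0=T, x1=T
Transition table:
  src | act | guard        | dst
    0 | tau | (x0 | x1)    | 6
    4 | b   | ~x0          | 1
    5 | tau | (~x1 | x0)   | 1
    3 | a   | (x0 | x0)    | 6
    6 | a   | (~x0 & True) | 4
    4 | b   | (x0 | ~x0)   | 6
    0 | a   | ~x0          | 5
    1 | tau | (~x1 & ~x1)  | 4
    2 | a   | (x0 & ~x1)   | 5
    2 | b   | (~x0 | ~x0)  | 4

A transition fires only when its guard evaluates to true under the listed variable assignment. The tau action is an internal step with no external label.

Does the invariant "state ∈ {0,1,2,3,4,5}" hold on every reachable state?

Answer: INVARIANT VIOLATED at state 6

Analysis:
Safe = {0,1,2,3,4,5}
R = {0,6}
  0: ✓
  6: VIOLATES
reach 6 via tau — violates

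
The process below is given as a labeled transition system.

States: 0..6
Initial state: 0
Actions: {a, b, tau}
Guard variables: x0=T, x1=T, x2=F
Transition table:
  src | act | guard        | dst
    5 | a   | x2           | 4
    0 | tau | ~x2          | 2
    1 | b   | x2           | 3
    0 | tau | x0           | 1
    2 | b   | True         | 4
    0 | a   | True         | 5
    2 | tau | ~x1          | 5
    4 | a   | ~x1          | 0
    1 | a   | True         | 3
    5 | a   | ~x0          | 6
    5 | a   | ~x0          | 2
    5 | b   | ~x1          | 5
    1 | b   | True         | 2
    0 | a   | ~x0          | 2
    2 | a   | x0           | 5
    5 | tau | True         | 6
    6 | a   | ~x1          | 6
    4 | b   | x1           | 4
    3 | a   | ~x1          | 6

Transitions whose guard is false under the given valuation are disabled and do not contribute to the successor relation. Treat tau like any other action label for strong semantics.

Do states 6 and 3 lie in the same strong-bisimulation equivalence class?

Compute ~ classes (split until stable):
  π0 = {{0,1,2,3,4,5,6}}
  π1 = {{0},{1,2},{3,6},{4},{5}}
  π2 = {{0},{1},{2},{3,6},{4},{5}}
Fixed point at round 3; 6 class(es).
[6]={3,6}  [3]={3,6}

Answer: BISIMILAR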